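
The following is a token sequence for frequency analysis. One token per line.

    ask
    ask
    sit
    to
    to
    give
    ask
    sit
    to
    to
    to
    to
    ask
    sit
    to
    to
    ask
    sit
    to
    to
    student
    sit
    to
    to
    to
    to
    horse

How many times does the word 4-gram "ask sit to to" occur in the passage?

Scanning the 24 overlapping 4-gram windows for "ask sit to to":
  position 2–5: ask sit to to
  position 7–10: ask sit to to
  position 13–16: ask sit to to
  position 17–20: ask sit to to

4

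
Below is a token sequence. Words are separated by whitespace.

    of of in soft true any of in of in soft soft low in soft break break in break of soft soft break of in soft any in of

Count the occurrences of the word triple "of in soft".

Scanning the 27 overlapping trigram windows for "of in soft":
  position 2–4: of in soft
  position 9–11: of in soft
  position 24–26: of in soft

3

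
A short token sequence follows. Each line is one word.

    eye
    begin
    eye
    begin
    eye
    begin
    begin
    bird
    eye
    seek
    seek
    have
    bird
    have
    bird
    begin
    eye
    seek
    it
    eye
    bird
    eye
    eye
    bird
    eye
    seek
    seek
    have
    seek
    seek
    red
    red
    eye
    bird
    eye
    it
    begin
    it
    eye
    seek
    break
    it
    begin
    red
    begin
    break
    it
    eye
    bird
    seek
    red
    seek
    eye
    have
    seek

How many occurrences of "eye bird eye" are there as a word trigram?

Scanning the 53 overlapping trigram windows for "eye bird eye":
  position 20–22: eye bird eye
  position 23–25: eye bird eye
  position 33–35: eye bird eye

3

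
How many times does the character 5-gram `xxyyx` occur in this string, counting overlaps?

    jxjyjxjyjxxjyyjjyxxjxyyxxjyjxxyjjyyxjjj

0

Sliding a length-5 window over the 39 characters (35 positions):
  (no match at any position)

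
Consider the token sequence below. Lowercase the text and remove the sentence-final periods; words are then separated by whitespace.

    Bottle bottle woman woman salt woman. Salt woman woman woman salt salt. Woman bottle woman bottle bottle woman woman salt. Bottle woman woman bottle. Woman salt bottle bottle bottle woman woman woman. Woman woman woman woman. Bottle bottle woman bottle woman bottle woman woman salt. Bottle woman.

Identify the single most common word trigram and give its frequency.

"woman woman woman", 6 times

Trigram frequencies (highest first):
  woman woman woman: 6
  bottle woman woman: 5
  bottle bottle woman: 4
  woman woman salt: 4
  woman bottle woman: 4
  bottle woman bottle: 3
  … (13 more, each ≤ 3)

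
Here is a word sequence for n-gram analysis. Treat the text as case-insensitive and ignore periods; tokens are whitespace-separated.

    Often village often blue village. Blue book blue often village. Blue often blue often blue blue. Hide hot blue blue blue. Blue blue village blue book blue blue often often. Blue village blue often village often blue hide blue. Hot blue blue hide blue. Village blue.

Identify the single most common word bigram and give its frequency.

Bigram frequencies (highest first):
  blue blue: 7
  often blue: 5
  village blue: 5
  blue often: 5
  blue village: 4
  often village: 3
  … (9 more, each ≤ 3)

"blue blue", 7 times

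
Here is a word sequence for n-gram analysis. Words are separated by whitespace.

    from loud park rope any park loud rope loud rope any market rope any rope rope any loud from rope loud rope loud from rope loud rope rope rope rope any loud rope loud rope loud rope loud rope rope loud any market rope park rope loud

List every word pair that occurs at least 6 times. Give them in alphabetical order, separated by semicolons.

Bigram counts meeting the condition (at least 6 times):
  loud rope: 8
  rope loud: 9

loud rope; rope loud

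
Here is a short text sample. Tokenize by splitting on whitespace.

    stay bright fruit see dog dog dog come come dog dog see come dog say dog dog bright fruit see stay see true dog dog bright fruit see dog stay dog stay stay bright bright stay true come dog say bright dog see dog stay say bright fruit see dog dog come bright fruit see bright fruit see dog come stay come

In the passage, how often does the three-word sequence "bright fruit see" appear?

6

Scanning the 60 overlapping trigram windows for "bright fruit see":
  position 2–4: bright fruit see
  position 18–20: bright fruit see
  position 26–28: bright fruit see
  position 47–49: bright fruit see
  position 53–55: bright fruit see
  position 56–58: bright fruit see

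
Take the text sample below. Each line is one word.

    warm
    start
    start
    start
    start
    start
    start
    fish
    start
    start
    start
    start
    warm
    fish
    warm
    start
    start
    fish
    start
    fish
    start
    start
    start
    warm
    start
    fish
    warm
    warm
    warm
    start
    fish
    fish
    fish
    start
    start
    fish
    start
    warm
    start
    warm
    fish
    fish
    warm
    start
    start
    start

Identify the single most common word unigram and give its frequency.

Unigram frequencies (highest first):
  start: 25
  fish: 11
  warm: 10

"start", 25 times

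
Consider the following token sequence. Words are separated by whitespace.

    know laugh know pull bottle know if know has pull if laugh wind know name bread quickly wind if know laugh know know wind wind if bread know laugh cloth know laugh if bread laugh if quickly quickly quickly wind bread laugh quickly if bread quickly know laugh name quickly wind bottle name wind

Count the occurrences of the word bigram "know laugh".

5

Scanning the 53 overlapping bigram windows for "know laugh":
  position 1–2: know laugh
  position 20–21: know laugh
  position 28–29: know laugh
  position 31–32: know laugh
  position 47–48: know laugh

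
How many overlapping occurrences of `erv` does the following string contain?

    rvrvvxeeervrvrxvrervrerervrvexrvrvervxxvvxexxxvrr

Sliding a length-3 window over the 49 characters (47 positions):
  position 9–11: erv
  position 18–20: erv
  position 24–26: erv
  position 35–37: erv

4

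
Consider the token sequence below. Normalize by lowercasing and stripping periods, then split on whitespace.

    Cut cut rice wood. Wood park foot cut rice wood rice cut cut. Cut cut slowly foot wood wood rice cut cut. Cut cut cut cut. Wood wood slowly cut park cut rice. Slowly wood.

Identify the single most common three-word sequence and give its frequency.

Trigram frequencies (highest first):
  cut cut cut: 6
  cut rice wood: 2
  wood rice cut: 2
  rice cut cut: 2
  cut cut rice: 1
  rice wood wood: 1
  … (19 more, each ≤ 1)

"cut cut cut", 6 times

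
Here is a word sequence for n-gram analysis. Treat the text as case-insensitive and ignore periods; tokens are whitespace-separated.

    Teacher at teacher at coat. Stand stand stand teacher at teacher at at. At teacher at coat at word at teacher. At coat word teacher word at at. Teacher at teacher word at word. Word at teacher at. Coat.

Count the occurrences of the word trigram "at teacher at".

6

Scanning the 37 overlapping trigram windows for "at teacher at":
  position 2–4: at teacher at
  position 10–12: at teacher at
  position 14–16: at teacher at
  position 20–22: at teacher at
  position 28–30: at teacher at
  position 36–38: at teacher at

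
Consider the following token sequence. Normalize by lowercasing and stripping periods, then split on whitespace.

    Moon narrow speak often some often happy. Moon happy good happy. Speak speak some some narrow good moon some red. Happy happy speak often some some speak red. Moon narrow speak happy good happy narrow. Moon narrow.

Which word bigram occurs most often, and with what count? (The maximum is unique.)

"moon narrow", 3 times

Bigram frequencies (highest first):
  moon narrow: 3
  narrow speak: 2
  speak often: 2
  often some: 2
  happy good: 2
  good happy: 2
  … (21 more, each ≤ 2)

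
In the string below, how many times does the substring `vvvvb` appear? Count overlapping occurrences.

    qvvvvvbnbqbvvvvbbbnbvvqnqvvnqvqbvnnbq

2

Sliding a length-5 window over the 37 characters (33 positions):
  position 3–7: vvvvb
  position 12–16: vvvvb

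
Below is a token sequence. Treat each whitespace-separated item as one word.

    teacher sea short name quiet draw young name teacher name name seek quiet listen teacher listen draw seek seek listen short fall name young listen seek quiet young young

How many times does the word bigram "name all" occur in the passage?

0

Scanning the 28 overlapping bigram windows for "name all":
  (none found)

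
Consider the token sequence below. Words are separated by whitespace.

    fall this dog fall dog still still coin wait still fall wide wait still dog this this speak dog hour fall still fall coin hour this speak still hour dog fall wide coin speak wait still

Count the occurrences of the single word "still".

7

Scanning the 36 tokens for "still":
  position 6: still
  position 7: still
  position 10: still
  position 14: still
  position 22: still
  position 28: still
  position 36: still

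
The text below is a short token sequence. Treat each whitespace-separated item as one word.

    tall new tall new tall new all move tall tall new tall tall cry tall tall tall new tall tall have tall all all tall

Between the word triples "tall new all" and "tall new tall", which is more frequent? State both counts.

"tall new tall" (4 vs 1)

"tall new all": 1 occurrence
"tall new tall": 4 occurrences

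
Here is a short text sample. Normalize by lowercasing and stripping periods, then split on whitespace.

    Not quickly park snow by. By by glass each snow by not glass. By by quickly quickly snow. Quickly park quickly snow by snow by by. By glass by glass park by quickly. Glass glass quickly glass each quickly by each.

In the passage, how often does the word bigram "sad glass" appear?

Scanning the 40 overlapping bigram windows for "sad glass":
  (none found)

0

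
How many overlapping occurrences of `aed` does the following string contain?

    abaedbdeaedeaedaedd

4

Sliding a length-3 window over the 19 characters (17 positions):
  position 3–5: aed
  position 9–11: aed
  position 13–15: aed
  position 16–18: aed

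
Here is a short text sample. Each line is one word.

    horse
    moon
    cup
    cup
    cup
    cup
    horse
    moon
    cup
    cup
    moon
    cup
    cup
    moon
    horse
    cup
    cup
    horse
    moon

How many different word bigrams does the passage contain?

7

19 tokens → 18 bigram windows in total.
Repeated bigrams (each contributes count−1 duplicates):
  cup cup: 6
  horse moon: 3
  moon cup: 3
  cup horse: 2
  cup moon: 2
11 duplicate windows → 18 − 11 = 7 distinct.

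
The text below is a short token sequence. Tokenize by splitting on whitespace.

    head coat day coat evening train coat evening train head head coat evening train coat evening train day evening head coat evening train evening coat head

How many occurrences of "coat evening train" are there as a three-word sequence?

5

Scanning the 24 overlapping trigram windows for "coat evening train":
  position 4–6: coat evening train
  position 7–9: coat evening train
  position 12–14: coat evening train
  position 15–17: coat evening train
  position 21–23: coat evening train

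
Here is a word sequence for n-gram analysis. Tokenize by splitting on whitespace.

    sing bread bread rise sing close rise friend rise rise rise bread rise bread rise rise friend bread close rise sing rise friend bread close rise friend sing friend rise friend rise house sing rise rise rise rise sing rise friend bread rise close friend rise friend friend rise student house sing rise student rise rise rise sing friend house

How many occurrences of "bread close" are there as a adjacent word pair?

Scanning the 59 overlapping bigram windows for "bread close":
  position 18–19: bread close
  position 24–25: bread close

2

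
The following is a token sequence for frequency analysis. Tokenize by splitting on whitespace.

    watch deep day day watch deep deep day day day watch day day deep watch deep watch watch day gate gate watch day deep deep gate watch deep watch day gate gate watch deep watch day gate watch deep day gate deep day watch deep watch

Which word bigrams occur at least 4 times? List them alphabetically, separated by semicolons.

Bigram counts meeting the condition (at least 4 times):
  day day: 4
  day gate: 4
  deep day: 4
  deep watch: 5
  gate watch: 4
  watch day: 5
  watch deep: 7

day day; day gate; deep day; deep watch; gate watch; watch day; watch deep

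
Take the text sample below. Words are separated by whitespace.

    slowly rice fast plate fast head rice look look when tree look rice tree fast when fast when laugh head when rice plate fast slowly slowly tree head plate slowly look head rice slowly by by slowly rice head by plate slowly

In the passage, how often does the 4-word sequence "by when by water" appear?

0

Scanning the 39 overlapping 4-gram windows for "by when by water":
  (none found)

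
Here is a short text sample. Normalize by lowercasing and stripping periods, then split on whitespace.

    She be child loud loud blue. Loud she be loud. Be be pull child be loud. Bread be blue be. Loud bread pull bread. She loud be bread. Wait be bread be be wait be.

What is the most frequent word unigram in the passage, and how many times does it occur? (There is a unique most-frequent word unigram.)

Unigram frequencies (highest first):
  be: 12
  loud: 7
  bread: 5
  she: 3
  child: 2
  blue: 2
  … (2 more, each ≤ 2)

"be", 12 times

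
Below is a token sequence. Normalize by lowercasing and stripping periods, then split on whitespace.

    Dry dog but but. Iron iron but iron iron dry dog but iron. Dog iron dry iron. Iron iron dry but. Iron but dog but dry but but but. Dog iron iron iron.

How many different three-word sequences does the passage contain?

27

33 tokens → 31 trigram windows in total.
Repeated trigrams (each contributes count−1 duplicates):
  but iron iron: 2
  dry dog but: 2
  iron iron dry: 2
  iron iron iron: 2
4 duplicate windows → 31 − 4 = 27 distinct.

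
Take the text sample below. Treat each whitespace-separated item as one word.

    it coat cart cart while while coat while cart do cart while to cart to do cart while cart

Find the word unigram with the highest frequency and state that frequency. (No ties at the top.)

"cart", 7 times

Unigram frequencies (highest first):
  cart: 7
  while: 5
  coat: 2
  do: 2
  to: 2
  it: 1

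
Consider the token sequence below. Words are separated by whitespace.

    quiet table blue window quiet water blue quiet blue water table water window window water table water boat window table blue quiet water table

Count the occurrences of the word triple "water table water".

Scanning the 22 overlapping trigram windows for "water table water":
  position 10–12: water table water
  position 15–17: water table water

2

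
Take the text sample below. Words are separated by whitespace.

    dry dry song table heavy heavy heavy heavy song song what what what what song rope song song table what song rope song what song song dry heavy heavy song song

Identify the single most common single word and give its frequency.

Unigram frequencies (highest first):
  song: 12
  heavy: 6
  what: 6
  dry: 3
  table: 2
  rope: 2

"song", 12 times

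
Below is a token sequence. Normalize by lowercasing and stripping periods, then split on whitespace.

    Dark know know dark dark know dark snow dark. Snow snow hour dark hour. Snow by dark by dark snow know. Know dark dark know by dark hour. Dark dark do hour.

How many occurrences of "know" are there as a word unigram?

Scanning the 32 tokens for "know":
  position 2: know
  position 3: know
  position 6: know
  position 21: know
  position 22: know
  position 25: know

6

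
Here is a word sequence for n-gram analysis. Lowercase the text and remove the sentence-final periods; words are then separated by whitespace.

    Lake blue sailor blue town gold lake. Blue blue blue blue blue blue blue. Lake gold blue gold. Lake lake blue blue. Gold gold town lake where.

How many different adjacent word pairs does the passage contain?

16

27 tokens → 26 bigram windows in total.
Repeated bigrams (each contributes count−1 duplicates):
  blue blue: 7
  lake blue: 3
  blue gold: 2
  gold lake: 2
10 duplicate windows → 26 − 10 = 16 distinct.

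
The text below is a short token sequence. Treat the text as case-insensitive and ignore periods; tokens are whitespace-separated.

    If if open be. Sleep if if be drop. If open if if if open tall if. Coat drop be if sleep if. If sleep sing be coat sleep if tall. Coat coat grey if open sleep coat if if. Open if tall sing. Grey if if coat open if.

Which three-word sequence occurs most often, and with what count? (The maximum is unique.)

Trigram frequencies (highest first):
  if if open: 3
  sleep if if: 2
  if open if: 2
  if open be: 1
  open be sleep: 1
  be sleep if: 1
  … (38 more, each ≤ 1)

"if if open", 3 times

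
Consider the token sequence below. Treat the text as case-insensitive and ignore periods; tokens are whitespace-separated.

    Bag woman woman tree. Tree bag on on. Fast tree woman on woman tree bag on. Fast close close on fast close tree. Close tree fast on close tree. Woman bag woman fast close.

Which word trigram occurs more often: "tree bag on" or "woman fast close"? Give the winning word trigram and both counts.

"tree bag on": 2 occurrences
"woman fast close": 1 occurrence

"tree bag on" (2 vs 1)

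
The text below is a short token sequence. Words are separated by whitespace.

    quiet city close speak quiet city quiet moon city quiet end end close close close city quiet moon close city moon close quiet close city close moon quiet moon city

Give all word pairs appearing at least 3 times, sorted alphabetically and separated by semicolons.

Bigram counts meeting the condition (at least 3 times):
  city quiet: 3
  close city: 3
  quiet moon: 3

city quiet; close city; quiet moon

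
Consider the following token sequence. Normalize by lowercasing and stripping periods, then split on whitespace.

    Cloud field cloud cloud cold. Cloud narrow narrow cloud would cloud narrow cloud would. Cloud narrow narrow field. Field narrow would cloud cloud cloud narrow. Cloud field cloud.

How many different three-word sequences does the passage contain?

20

28 tokens → 26 trigram windows in total.
Repeated trigrams (each contributes count−1 duplicates):
  cloud field cloud: 2
  cloud narrow cloud: 2
  cloud narrow narrow: 2
  cloud would cloud: 2
  narrow cloud would: 2
  would cloud narrow: 2
6 duplicate windows → 26 − 6 = 20 distinct.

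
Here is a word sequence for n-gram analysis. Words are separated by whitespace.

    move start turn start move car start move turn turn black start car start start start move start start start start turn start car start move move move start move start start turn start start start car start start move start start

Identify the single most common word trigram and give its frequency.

"start start start", 4 times

Trigram frequencies (highest first):
  start start start: 4
  start turn start: 3
  start car start: 3
  start move start: 3
  move start start: 3
  car start move: 2
  … (19 more, each ≤ 2)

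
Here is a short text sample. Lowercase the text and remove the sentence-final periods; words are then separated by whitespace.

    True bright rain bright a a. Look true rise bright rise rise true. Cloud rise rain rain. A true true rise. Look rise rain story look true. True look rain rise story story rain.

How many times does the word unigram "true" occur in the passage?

Scanning the 34 tokens for "true":
  position 1: true
  position 8: true
  position 13: true
  position 19: true
  position 20: true
  position 27: true
  position 28: true

7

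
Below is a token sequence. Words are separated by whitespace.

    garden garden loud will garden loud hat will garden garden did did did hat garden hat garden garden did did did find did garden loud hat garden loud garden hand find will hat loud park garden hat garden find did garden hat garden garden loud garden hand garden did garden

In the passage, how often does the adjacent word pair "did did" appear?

4

Scanning the 49 overlapping bigram windows for "did did":
  position 11–12: did did
  position 12–13: did did
  position 19–20: did did
  position 20–21: did did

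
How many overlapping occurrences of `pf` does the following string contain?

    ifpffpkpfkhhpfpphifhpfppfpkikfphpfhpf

7

Sliding a length-2 window over the 37 characters (36 positions):
  position 3–4: pf
  position 8–9: pf
  position 13–14: pf
  position 21–22: pf
  position 24–25: pf
  position 33–34: pf
  position 36–37: pf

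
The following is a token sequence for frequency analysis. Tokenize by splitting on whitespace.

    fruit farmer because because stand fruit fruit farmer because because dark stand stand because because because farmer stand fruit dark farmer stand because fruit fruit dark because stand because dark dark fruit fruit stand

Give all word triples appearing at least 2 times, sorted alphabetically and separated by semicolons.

Trigram counts meeting the condition (at least 2 times):
  farmer because because: 2
  fruit farmer because: 2

farmer because because; fruit farmer because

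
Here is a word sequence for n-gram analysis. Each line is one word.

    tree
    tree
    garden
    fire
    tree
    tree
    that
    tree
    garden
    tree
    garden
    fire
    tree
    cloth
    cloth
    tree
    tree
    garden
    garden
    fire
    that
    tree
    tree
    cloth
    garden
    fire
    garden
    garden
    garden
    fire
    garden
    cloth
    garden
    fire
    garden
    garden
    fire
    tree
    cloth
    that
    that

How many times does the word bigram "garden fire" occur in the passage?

Scanning the 40 overlapping bigram windows for "garden fire":
  position 3–4: garden fire
  position 11–12: garden fire
  position 19–20: garden fire
  position 25–26: garden fire
  position 29–30: garden fire
  position 33–34: garden fire
  position 36–37: garden fire

7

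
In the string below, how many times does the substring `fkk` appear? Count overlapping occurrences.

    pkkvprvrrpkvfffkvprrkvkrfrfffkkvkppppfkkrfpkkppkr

Sliding a length-3 window over the 49 characters (47 positions):
  position 29–31: fkk
  position 38–40: fkk

2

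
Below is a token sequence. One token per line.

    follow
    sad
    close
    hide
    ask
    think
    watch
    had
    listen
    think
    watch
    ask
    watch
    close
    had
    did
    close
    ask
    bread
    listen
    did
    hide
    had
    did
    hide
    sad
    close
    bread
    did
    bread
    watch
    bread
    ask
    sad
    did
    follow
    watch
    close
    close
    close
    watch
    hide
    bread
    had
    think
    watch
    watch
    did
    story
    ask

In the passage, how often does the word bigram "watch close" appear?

2

Scanning the 49 overlapping bigram windows for "watch close":
  position 13–14: watch close
  position 37–38: watch close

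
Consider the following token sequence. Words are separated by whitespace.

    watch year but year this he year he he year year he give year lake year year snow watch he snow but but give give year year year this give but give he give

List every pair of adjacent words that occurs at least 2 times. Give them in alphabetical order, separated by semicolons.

Bigram counts meeting the condition (at least 2 times):
  but give: 2
  give year: 2
  he give: 2
  he year: 2
  year he: 2
  year this: 2
  year year: 4

but give; give year; he give; he year; year he; year this; year year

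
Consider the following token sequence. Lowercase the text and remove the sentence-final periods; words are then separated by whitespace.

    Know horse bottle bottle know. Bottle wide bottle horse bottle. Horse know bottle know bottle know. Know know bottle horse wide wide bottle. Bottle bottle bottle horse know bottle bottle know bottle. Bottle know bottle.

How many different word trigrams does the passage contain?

23

35 tokens → 33 trigram windows in total.
Repeated trigrams (each contributes count−1 duplicates):
  bottle know bottle: 4
  bottle bottle know: 3
  bottle bottle bottle: 2
  bottle horse know: 2
  horse know bottle: 2
  know bottle bottle: 2
  know bottle know: 2
10 duplicate windows → 33 − 10 = 23 distinct.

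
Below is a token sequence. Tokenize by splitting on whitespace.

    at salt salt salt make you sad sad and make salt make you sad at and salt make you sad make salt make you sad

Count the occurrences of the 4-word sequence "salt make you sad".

4

Scanning the 22 overlapping 4-gram windows for "salt make you sad":
  position 4–7: salt make you sad
  position 11–14: salt make you sad
  position 17–20: salt make you sad
  position 22–25: salt make you sad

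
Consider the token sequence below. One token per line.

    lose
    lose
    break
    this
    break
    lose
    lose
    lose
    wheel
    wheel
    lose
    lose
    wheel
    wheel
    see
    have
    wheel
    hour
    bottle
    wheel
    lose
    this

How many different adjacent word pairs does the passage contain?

22 tokens → 21 bigram windows in total.
Repeated bigrams (each contributes count−1 duplicates):
  lose lose: 4
  lose wheel: 2
  wheel lose: 2
  wheel wheel: 2
6 duplicate windows → 21 − 6 = 15 distinct.

15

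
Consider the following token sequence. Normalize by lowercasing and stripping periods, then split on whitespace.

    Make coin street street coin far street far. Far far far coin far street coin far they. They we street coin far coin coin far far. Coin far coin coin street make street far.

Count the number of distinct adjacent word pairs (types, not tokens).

34 tokens → 33 bigram windows in total.
Repeated bigrams (each contributes count−1 duplicates):
  coin far: 6
  far coin: 4
  far far: 4
  street coin: 3
  coin coin: 2
  coin street: 2
  far street: 2
  street far: 2
17 duplicate windows → 33 − 17 = 16 distinct.

16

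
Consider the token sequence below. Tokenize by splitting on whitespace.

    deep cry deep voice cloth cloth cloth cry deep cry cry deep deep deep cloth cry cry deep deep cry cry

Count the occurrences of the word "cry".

Scanning the 21 tokens for "cry":
  position 2: cry
  position 8: cry
  position 10: cry
  position 11: cry
  position 16: cry
  position 17: cry
  position 20: cry
  position 21: cry

8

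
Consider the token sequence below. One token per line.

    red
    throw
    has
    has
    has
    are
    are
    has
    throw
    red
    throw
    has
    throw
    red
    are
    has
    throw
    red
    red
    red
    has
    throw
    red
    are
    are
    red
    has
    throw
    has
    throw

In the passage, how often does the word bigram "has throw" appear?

Scanning the 29 overlapping bigram windows for "has throw":
  position 8–9: has throw
  position 12–13: has throw
  position 16–17: has throw
  position 21–22: has throw
  position 27–28: has throw
  position 29–30: has throw

6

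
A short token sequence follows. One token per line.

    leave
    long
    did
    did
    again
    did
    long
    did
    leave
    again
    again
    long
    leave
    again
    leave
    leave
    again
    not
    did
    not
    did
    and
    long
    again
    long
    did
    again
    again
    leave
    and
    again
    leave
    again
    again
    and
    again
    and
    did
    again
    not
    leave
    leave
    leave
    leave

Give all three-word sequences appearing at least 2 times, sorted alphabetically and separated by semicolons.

leave again again; leave leave leave

Trigram counts meeting the condition (at least 2 times):
  leave again again: 2
  leave leave leave: 2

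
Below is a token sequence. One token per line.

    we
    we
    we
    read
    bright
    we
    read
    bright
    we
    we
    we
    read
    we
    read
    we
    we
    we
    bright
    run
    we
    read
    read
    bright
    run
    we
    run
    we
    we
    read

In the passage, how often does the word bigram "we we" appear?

Scanning the 28 overlapping bigram windows for "we we":
  position 1–2: we we
  position 2–3: we we
  position 9–10: we we
  position 10–11: we we
  position 15–16: we we
  position 16–17: we we
  position 27–28: we we

7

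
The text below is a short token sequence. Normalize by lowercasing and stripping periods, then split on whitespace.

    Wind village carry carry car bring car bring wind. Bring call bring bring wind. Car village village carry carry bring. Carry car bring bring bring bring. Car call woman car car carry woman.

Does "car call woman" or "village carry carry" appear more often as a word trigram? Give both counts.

"car call woman": 1 occurrence
"village carry carry": 2 occurrences

"village carry carry" (2 vs 1)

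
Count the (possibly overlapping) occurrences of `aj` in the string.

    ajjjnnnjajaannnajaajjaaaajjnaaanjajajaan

7

Sliding a length-2 window over the 40 characters (39 positions):
  position 1–2: aj
  position 9–10: aj
  position 16–17: aj
  position 19–20: aj
  position 25–26: aj
  position 34–35: aj
  position 36–37: aj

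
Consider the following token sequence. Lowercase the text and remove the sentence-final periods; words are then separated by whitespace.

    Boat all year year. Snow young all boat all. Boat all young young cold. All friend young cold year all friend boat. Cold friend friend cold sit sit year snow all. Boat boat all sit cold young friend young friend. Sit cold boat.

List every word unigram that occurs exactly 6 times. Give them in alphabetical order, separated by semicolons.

Unigram counts meeting the condition (exactly 6 times):
  cold: 6
  friend: 6
  young: 6

cold; friend; young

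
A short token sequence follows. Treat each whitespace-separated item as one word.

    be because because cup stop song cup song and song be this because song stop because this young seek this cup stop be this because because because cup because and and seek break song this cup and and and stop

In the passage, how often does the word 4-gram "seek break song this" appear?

1

Scanning the 37 overlapping 4-gram windows for "seek break song this":
  position 32–35: seek break song this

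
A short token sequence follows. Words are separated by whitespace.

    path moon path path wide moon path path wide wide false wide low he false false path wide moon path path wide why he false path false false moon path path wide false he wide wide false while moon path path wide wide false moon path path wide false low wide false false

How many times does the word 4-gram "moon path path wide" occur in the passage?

6

Scanning the 50 overlapping 4-gram windows for "moon path path wide":
  position 2–5: moon path path wide
  position 6–9: moon path path wide
  position 19–22: moon path path wide
  position 29–32: moon path path wide
  position 39–42: moon path path wide
  position 45–48: moon path path wide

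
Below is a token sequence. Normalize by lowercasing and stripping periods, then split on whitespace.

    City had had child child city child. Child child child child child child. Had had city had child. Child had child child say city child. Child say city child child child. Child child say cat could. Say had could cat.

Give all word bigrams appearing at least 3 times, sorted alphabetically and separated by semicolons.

child child; child say; city child; had child

Bigram counts meeting the condition (at least 3 times):
  child child: 14
  child say: 3
  city child: 3
  had child: 3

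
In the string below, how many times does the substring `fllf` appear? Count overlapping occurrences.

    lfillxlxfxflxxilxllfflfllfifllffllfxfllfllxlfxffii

4

Sliding a length-4 window over the 50 characters (47 positions):
  position 23–26: fllf
  position 28–31: fllf
  position 32–35: fllf
  position 37–40: fllf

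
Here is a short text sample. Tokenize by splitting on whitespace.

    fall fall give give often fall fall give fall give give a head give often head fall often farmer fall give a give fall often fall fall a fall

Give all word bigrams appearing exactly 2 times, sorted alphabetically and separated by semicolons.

Bigram counts meeting the condition (exactly 2 times):
  fall often: 2
  give a: 2
  give fall: 2
  give give: 2
  give often: 2
  often fall: 2

fall often; give a; give fall; give give; give often; often fall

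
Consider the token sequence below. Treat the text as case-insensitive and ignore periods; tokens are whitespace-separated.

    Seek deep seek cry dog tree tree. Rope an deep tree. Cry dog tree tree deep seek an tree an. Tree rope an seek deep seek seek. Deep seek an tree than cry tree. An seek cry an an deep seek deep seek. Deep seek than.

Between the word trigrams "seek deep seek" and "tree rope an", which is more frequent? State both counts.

"seek deep seek": 5 occurrences
"tree rope an": 2 occurrences

"seek deep seek" (5 vs 2)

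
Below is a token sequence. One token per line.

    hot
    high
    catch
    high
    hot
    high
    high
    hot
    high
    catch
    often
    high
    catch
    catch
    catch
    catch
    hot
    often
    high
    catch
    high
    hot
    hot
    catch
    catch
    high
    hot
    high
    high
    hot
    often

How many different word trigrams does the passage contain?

31 tokens → 29 trigram windows in total.
Repeated trigrams (each contributes count−1 duplicates):
  catch high hot: 3
  high hot high: 3
  catch catch catch: 2
  high catch high: 2
  high high hot: 2
  hot high catch: 2
  hot high high: 2
  often high catch: 2
10 duplicate windows → 29 − 10 = 19 distinct.

19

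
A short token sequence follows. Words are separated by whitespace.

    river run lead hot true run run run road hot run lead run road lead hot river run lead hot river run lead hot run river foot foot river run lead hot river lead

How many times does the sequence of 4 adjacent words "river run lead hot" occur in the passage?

Scanning the 31 overlapping 4-gram windows for "river run lead hot":
  position 1–4: river run lead hot
  position 17–20: river run lead hot
  position 21–24: river run lead hot
  position 29–32: river run lead hot

4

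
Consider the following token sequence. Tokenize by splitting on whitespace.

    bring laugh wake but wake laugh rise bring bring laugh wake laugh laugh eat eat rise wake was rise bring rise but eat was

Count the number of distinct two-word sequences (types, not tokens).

19

24 tokens → 23 bigram windows in total.
Repeated bigrams (each contributes count−1 duplicates):
  bring laugh: 2
  laugh wake: 2
  rise bring: 2
  wake laugh: 2
4 duplicate windows → 23 − 4 = 19 distinct.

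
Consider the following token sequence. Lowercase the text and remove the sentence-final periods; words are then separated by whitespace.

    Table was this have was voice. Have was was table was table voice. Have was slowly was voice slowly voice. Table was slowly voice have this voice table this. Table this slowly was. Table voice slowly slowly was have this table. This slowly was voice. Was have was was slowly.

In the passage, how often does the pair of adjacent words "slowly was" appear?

4

Scanning the 49 overlapping bigram windows for "slowly was":
  position 16–17: slowly was
  position 32–33: slowly was
  position 37–38: slowly was
  position 43–44: slowly was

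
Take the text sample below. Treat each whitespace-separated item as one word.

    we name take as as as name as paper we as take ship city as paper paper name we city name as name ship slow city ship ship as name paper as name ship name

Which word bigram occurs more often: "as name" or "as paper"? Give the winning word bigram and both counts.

"as name": 4 occurrences
"as paper": 2 occurrences

"as name" (4 vs 2)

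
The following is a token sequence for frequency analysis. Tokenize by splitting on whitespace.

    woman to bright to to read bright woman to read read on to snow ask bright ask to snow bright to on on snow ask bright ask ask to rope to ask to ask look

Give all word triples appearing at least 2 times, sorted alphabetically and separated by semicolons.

ask bright ask; snow ask bright

Trigram counts meeting the condition (at least 2 times):
  ask bright ask: 2
  snow ask bright: 2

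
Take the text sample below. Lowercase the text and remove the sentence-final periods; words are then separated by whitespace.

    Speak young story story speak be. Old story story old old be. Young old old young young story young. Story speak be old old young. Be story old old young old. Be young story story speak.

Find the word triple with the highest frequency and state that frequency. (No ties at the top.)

"old old young", 3 times

Trigram frequencies (highest first):
  old old young: 3
  young story story: 2
  story story speak: 2
  story speak be: 2
  speak be old: 2
  story old old: 2
  … (20 more, each ≤ 2)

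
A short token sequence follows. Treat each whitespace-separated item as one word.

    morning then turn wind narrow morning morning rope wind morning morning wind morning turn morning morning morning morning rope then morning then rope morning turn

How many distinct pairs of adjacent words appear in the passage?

25 tokens → 24 bigram windows in total.
Repeated bigrams (each contributes count−1 duplicates):
  morning morning: 5
  morning rope: 2
  morning then: 2
  morning turn: 2
  wind morning: 2
8 duplicate windows → 24 − 8 = 16 distinct.

16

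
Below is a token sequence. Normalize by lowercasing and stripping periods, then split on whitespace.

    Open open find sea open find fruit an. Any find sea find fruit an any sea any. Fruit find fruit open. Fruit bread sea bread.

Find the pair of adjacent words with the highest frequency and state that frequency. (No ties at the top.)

Bigram frequencies (highest first):
  find fruit: 3
  open find: 2
  find sea: 2
  fruit an: 2
  an any: 2
  open open: 1
  … (12 more, each ≤ 1)

"find fruit", 3 times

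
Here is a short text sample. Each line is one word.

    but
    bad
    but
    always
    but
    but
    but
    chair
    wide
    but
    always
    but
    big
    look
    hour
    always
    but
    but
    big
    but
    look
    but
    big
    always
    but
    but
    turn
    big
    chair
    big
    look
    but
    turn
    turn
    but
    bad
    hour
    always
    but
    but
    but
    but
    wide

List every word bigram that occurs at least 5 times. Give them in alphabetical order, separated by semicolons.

always but; but but

Bigram counts meeting the condition (at least 5 times):
  always but: 5
  but but: 7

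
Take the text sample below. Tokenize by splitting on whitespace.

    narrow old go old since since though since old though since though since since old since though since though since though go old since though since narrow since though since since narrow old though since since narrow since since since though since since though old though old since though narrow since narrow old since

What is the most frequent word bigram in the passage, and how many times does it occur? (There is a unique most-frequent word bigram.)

Bigram frequencies (highest first):
  since though: 10
  though since: 9
  since since: 7
  old since: 5
  since narrow: 4
  narrow old: 3
  … (8 more, each ≤ 3)

"since though", 10 times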